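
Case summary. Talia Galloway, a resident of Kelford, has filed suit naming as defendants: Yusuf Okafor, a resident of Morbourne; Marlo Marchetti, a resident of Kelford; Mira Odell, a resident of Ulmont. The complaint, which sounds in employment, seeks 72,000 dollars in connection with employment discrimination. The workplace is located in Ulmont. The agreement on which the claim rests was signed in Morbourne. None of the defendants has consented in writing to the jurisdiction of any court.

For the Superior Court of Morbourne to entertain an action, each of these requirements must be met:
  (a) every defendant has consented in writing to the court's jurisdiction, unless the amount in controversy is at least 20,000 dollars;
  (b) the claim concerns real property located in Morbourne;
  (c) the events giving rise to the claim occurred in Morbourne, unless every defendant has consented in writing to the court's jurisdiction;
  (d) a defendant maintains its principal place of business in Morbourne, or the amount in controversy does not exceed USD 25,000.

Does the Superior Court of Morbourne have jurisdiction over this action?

The Superior Court of Morbourne:
  (a) No such written consent has been filed. The proviso rescues it, though: the amount in controversy is $72,000, which meets the USD 20,000 floor. Satisfied.
  (b) The claim does not concern real property. Not met.
  (c) The operative events occurred in Ulmont, not Morbourne. The proviso offers no rescue either, since no such written consent has been filed. Condition not met.
  (d) No defendant is a corporation; the amount in controversy is $72,000, above the USD 25,000 ceiling — no alternative holds. Condition not met.
  → No jurisdiction.

No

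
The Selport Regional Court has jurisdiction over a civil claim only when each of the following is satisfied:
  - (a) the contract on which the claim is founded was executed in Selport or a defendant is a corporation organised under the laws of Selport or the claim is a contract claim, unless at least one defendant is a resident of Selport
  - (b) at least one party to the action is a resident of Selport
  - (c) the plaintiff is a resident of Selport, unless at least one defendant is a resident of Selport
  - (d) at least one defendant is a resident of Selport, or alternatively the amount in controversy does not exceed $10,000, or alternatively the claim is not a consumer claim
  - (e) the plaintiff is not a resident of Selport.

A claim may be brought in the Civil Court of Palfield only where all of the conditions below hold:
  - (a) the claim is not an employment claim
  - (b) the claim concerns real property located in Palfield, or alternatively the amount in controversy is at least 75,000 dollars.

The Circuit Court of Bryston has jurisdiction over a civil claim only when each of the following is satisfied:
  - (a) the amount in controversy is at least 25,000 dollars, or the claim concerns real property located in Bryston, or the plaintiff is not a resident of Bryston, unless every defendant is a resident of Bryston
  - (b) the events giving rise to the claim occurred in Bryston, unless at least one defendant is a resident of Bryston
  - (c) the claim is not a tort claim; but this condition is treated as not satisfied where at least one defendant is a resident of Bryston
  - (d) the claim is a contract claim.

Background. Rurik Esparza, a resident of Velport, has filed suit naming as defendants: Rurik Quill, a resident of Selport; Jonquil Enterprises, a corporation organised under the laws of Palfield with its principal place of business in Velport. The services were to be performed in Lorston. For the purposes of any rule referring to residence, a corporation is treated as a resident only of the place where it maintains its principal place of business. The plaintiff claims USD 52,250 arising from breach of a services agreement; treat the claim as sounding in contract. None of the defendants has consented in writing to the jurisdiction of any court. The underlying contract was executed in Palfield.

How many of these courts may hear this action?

The Selport Regional Court:
  (a) The claim is a contract claim — that alternative is enough. Condition met.
  (b) Rurik Quill resides in Selport. Condition met.
  (c) The plaintiff resides in Velport, not Selport. But Rurik Quill resides in Selport, and the 'unless' clause therefore excuses the requirement. Condition met.
  (d) Rurik Quill resides in Selport, so one alternative holds. Met.
  (e) The plaintiff resides in Velport, which is not Selport. Satisfied.
  → All conditions met; jurisdiction exists.
The Civil Court of Palfield:
  (a) The claim is a contract claim, not an employment claim. Satisfied.
  (b) The claim does not concern real property; the amount in controversy is $52,250, below the USD 75,000 floor — none of the alternatives is met. Not satisfied.
  → At least one condition fails; no jurisdiction.
The Circuit Court of Bryston:
  (a) The amount in controversy is 52,250 dollars, which meets the $25,000 floor, which satisfies one of the alternatives. Condition met.
  (b) The operative events occurred in Lorston, not Bryston. The proviso offers no rescue either, since no defendant resides in Bryston (they reside in Selport, Velport). Condition not met.
  (c) The claim is a contract claim, not a tort claim. And the carve-out is inapplicable — no defendant resides in Bryston (they reside in Selport, Velport). Condition met.
  (d) The claim is a contract claim. Condition met.
  → Not every requirement is met — no jurisdiction.
Courts with jurisdiction: the Selport Regional Court — 1 in total.

1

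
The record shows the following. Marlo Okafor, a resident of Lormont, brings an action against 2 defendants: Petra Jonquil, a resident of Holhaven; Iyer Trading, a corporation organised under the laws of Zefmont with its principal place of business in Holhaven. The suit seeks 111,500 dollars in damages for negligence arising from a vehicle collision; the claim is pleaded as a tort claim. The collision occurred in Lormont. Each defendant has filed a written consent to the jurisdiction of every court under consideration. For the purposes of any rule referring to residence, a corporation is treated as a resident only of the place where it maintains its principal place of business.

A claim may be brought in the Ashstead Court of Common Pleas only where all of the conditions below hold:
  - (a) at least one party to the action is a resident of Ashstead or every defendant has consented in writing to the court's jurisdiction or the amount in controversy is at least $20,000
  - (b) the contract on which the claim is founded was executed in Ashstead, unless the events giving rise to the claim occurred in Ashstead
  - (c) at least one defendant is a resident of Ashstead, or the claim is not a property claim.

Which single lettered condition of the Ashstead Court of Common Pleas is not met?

The Ashstead Court of Common Pleas:
  (a) Every defendant has filed written consent — that alternative is enough. Condition met.
  (b) No contract (and hence no place of execution) is alleged. And the operative events occurred in Lormont, not Ashstead, so the proviso does not save it. Not satisfied.
  (c) The claim is a tort claim, not a property claim, which satisfies one of the alternatives. Satisfied.
Only condition (b) fails.

(b)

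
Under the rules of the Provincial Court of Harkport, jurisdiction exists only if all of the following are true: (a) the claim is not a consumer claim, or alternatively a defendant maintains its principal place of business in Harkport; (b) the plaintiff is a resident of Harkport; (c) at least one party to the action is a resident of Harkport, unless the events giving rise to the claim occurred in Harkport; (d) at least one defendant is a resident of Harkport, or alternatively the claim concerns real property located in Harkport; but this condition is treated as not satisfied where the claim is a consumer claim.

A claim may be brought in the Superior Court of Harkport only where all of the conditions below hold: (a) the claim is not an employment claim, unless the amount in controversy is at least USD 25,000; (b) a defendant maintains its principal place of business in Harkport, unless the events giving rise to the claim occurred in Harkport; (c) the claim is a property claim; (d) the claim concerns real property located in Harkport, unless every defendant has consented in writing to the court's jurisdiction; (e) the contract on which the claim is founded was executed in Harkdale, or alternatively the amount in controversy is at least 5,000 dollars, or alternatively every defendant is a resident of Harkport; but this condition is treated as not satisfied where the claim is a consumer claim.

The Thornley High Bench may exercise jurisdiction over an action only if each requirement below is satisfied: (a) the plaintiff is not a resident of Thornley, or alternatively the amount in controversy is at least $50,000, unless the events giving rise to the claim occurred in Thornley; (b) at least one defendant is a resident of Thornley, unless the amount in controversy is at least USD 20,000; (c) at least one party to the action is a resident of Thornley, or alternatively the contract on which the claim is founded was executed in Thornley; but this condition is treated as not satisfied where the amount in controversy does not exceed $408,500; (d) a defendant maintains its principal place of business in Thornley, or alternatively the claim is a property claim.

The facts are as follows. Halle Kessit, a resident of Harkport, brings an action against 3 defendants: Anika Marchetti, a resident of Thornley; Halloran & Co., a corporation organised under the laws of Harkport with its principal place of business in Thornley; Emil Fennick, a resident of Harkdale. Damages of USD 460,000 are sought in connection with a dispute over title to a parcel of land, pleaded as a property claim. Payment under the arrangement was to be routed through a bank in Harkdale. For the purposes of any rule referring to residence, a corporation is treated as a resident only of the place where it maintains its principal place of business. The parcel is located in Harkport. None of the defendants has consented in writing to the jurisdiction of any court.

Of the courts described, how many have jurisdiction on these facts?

The Provincial Court of Harkport:
  (a) The claim is a property claim, not a consumer claim, so one alternative holds. Condition met.
  (b) The plaintiff resides in Harkport. Met.
  (c) Halle Kessit resides in Harkport. Condition met.
  (d) The property lies in Harkport, so this disjunct is met. The exception is not triggered, since the claim is a property claim, not a consumer claim. Satisfied.
  → Jurisdiction lies.
The Superior Court of Harkport:
  (a) The claim is a property claim, not an employment claim. Met.
  (b) The corporate defendant(s) have their principal place of business in Thornley, not Harkport. But the operative events occurred in Harkport, and the 'unless' clause therefore excuses the requirement. Condition met.
  (c) The claim is a property claim. Met.
  (d) The property lies in Harkport. Met.
  (e) The amount in controversy is USD 460,000, which meets the 5,000 dollars floor — that alternative is enough. And the carve-out is inapplicable — the claim is a property claim, not a consumer claim. Condition met.
  → All conditions met; jurisdiction exists.
The Thornley High Bench:
  (a) The plaintiff resides in Harkport, which is not Thornley, which satisfies one of the alternatives. Condition met.
  (b) Anika Marchetti resides in Thornley. Satisfied.
  (c) Anika Marchetti resides in Thornley, so one alternative holds. The exception is not triggered, since the amount in controversy is 460,000 dollars, above the USD 408,500 ceiling. Met.
  (d) Halloran & Co. has its principal place of business in Thornley — that alternative is enough. Condition met.
  → Every requirement is satisfied — jurisdiction.
Courts with jurisdiction: the Provincial Court of Harkport, the Superior Court of Harkport, the Thornley High Bench — 3 in total.

3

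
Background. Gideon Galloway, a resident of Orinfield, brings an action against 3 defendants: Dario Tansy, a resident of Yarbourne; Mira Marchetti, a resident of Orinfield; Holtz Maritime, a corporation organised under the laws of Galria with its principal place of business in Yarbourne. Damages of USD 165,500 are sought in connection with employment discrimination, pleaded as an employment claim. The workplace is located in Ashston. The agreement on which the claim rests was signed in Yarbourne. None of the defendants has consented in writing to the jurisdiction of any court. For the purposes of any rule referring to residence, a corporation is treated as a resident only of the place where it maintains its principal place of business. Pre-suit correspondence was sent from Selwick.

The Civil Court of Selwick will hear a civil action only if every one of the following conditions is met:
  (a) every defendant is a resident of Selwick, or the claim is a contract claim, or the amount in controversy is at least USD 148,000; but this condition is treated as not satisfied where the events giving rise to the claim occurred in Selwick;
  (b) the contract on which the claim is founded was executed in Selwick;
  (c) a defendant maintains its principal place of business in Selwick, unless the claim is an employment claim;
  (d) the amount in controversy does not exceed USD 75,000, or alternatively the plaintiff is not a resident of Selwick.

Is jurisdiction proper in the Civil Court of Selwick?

No

The Civil Court of Selwick:
  (a) The amount in controversy is USD 165,500, which meets the $148,000 floor, which satisfies one of the alternatives. And the carve-out is inapplicable — the operative events occurred in Ashston, not Selwick. Satisfied.
  (b) The contract was executed in Yarbourne, not Selwick. Not met.
  (c) The corporate defendant(s) have their principal place of business in Yarbourne, not Selwick. The proviso rescues it, though: the claim is an employment claim. Met.
  (d) The plaintiff resides in Orinfield, which is not Selwick — that alternative is enough. Condition met.
  → Not every requirement is met — no jurisdiction.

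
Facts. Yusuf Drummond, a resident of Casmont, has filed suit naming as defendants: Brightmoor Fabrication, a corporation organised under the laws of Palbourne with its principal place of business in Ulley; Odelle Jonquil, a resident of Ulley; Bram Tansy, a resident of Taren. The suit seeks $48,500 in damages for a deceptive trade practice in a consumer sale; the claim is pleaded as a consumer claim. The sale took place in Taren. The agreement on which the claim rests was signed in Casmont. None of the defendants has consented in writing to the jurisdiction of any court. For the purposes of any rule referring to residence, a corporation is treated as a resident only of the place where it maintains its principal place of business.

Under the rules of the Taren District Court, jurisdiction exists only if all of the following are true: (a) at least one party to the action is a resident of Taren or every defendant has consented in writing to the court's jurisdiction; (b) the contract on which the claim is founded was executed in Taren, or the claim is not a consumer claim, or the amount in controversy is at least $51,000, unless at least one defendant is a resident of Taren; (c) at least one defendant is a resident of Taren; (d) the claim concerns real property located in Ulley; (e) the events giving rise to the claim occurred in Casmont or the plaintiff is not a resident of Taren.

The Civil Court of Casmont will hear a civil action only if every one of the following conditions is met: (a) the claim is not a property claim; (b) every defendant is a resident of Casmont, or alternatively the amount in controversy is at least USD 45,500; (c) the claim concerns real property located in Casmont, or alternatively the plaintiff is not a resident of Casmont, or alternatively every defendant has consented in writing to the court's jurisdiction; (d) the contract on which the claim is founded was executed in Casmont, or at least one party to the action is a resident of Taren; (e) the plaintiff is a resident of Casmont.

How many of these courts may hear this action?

The Taren District Court:
  (a) Bram Tansy resides in Taren — that alternative is enough. Condition met.
  (b) The contract was executed in Casmont, not Taren; the claim is a consumer claim; the amount in controversy is $48,500, below the USD 51,000 floor — every alternative fails. The proviso rescues it, though: Bram Tansy resides in Taren. Met.
  (c) Bram Tansy resides in Taren. Condition met.
  (d) The claim does not concern real property. Not met.
  (e) The plaintiff resides in Casmont, which is not Taren, so one alternative holds. Met.
  → At least one condition fails; no jurisdiction.
The Civil Court of Casmont:
  (a) The claim is a consumer claim, not a property claim. Satisfied.
  (b) The amount in controversy is $48,500, which meets the USD 45,500 floor, which satisfies one of the alternatives. Condition met.
  (c) The claim does not concern real property; the plaintiff resides in Casmont; no such written consent has been filed — every alternative fails. Not satisfied.
  (d) The contract was executed in Casmont, which satisfies one of the alternatives. Condition met.
  (e) The plaintiff resides in Casmont. Condition met.
  → No jurisdiction.
No court satisfies all of its conditions.

0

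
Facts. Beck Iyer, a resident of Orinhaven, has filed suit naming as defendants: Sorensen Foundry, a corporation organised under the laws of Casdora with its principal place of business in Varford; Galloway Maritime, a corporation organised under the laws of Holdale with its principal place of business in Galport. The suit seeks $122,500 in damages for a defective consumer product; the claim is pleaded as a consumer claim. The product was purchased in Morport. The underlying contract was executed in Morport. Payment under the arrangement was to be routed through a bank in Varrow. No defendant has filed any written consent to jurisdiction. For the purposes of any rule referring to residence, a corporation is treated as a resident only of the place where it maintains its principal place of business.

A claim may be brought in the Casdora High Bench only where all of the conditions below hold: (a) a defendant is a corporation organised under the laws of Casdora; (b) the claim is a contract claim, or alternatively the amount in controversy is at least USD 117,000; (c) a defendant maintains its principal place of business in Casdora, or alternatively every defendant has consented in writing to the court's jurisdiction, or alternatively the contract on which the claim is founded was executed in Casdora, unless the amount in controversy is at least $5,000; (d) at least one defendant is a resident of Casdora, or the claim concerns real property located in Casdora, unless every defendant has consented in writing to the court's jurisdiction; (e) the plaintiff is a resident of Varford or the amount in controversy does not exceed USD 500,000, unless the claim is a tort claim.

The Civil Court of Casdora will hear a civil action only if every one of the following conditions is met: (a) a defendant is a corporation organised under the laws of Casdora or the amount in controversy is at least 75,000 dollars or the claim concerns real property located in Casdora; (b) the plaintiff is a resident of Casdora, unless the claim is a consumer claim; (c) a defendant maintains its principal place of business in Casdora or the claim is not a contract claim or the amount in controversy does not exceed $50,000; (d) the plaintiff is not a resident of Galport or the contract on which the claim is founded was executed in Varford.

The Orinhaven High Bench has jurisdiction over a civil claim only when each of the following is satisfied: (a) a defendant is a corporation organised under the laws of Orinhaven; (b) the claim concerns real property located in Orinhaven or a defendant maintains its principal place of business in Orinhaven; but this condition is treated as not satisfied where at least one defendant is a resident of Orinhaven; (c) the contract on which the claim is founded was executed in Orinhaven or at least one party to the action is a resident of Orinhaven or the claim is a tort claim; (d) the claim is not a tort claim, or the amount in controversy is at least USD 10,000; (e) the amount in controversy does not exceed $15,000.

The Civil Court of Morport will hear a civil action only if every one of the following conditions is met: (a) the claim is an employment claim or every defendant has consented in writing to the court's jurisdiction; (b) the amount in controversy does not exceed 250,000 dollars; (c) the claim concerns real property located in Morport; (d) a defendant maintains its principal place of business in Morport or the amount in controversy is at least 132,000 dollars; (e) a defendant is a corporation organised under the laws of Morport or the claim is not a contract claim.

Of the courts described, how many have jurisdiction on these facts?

1

The Casdora High Bench:
  (a) Sorensen Foundry is organised under the laws of Casdora. Condition met.
  (b) The amount in controversy is USD 122,500, which meets the USD 117,000 floor — that alternative is enough. Satisfied.
  (c) The corporate defendant(s) have their principal place of business in Galport, Varford, not Casdora; no such written consent has been filed; the contract was executed in Morport, not Casdora — no alternative holds. The proviso rescues it, though: the amount in controversy is USD 122,500, which meets the $5,000 floor. Satisfied.
  (d) No defendant resides in Casdora (they reside in Varford, Galport); the claim does not concern real property — every alternative fails. And no such written consent has been filed, so the proviso does not save it. Fails.
  (e) The amount in controversy is USD 122,500, within the 500,000 dollars ceiling, so one alternative holds. Satisfied.
  → At least one condition fails; no jurisdiction.
The Civil Court of Casdora:
  (a) Sorensen Foundry is organised under the laws of Casdora, which satisfies one of the alternatives. Satisfied.
  (b) The plaintiff resides in Orinhaven, not Casdora. However, the claim is a consumer claim, so the 'unless' proviso supplies this condition. Condition met.
  (c) The claim is a consumer claim, not a contract claim, so one alternative holds. Met.
  (d) The plaintiff resides in Orinhaven, which is not Galport, so one alternative holds. Condition met.
  → Jurisdiction lies.
The Orinhaven High Bench:
  (a) The corporate defendant(s) are organised in Casdora, Holdale, not Orinhaven. Fails.
  (b) The claim does not concern real property; the corporate defendant(s) have their principal place of business in Galport, Varford, not Orinhaven — every alternative fails. Not satisfied.
  (c) Beck Iyer resides in Orinhaven, so one alternative holds. Met.
  (d) The claim is a consumer claim, not a tort claim, so one alternative holds. Met.
  (e) The amount in controversy is $122,500, above the USD 15,000 ceiling. Not met.
  → The court lacks jurisdiction.
The Civil Court of Morport:
  (a) The claim is a consumer claim, not an employment claim; no such written consent has been filed — every alternative fails. Not met.
  (b) The amount in controversy is 122,500 dollars, within the 250,000 dollars ceiling. Condition met.
  (c) The claim does not concern real property. Fails.
  (d) The corporate defendant(s) have their principal place of business in Galport, Varford, not Morport; the amount in controversy is USD 122,500, below the $132,000 floor — every alternative fails. Not satisfied.
  (e) The claim is a consumer claim, not a contract claim, so one alternative holds. Satisfied.
  → Not every requirement is met — no jurisdiction.
Courts with jurisdiction: the Civil Court of Casdora — 1 in total.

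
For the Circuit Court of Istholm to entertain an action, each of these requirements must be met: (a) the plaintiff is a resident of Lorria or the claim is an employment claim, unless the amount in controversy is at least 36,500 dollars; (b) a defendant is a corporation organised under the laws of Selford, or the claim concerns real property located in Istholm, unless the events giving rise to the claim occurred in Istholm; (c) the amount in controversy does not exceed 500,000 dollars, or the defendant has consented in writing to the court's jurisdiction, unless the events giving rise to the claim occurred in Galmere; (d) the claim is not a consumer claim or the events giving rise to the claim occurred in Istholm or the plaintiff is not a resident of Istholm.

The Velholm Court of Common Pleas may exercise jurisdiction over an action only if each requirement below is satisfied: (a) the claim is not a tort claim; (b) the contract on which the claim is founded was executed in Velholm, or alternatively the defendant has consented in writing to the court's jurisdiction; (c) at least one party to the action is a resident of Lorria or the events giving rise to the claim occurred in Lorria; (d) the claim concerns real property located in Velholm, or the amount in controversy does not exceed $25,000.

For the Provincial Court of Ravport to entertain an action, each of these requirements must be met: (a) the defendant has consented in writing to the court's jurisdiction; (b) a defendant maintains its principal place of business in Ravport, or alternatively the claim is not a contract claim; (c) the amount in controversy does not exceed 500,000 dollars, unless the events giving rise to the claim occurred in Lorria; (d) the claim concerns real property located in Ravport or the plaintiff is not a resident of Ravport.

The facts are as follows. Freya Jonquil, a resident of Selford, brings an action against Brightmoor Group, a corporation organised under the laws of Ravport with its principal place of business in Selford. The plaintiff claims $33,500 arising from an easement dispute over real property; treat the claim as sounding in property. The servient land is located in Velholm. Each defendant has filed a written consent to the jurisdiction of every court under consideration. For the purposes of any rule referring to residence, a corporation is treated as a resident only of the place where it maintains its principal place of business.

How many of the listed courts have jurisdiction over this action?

The Circuit Court of Istholm:
  (a) The plaintiff resides in Selford, not Lorria; the claim is a property claim, not an employment claim — no alternative holds. The proviso offers no rescue either, since the amount in controversy is $33,500, below the USD 36,500 floor. Not satisfied.
  (b) The corporate defendant(s) are organised in Ravport, not Selford; the property lies in Velholm, not Istholm — none of the alternatives is met. And the operative events occurred in Velholm, not Istholm, so the proviso does not save it. Not met.
  (c) The amount in controversy is USD 33,500, within the 500,000 dollars ceiling — that alternative is enough. Condition met.
  (d) The claim is a property claim, not a consumer claim, so this disjunct is met. Condition met.
  → No jurisdiction.
The Velholm Court of Common Pleas:
  (a) The claim is a property claim, not a tort claim. Condition met.
  (b) Every defendant has filed written consent, so one alternative holds. Satisfied.
  (c) No party resides in Lorria; the operative events occurred in Velholm, not Lorria — no alternative holds. Not met.
  (d) The property lies in Velholm, which satisfies one of the alternatives. Satisfied.
  → At least one condition fails; no jurisdiction.
The Provincial Court of Ravport:
  (a) Every defendant has filed written consent. Satisfied.
  (b) The claim is a property claim, not a contract claim, so this disjunct is met. Satisfied.
  (c) The amount in controversy is $33,500, within the $500,000 ceiling. Met.
  (d) The plaintiff resides in Selford, which is not Ravport, so this disjunct is met. Satisfied.
  → Every requirement is satisfied — jurisdiction.
Courts with jurisdiction: the Provincial Court of Ravport — 1 in total.

1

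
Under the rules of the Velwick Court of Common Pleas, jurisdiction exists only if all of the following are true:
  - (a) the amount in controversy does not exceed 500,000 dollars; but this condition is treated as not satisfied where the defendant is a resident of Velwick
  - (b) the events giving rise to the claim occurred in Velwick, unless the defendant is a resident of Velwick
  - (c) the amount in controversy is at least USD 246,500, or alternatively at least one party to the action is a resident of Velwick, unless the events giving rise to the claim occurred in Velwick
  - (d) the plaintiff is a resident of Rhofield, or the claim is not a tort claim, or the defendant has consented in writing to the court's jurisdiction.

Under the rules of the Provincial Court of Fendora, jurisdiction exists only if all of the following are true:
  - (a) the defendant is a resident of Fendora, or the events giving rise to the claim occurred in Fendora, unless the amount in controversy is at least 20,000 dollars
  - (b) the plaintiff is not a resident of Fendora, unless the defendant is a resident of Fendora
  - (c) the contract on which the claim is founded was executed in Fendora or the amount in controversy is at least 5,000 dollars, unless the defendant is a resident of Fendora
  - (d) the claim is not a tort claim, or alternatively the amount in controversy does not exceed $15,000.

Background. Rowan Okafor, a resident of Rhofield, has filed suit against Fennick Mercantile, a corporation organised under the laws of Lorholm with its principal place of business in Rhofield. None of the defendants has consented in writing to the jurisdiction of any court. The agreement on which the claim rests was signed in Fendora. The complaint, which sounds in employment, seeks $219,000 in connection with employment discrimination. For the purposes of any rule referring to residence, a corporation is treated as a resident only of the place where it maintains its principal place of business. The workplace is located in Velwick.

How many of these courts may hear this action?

The Velwick Court of Common Pleas:
  (a) The amount in controversy is USD 219,000, within the USD 500,000 ceiling. The carve-out does not apply: the defendant resides in Rhofield, not Velwick. Met.
  (b) The operative events occurred in Velwick. Met.
  (c) The amount in controversy is $219,000, below the USD 246,500 floor; no party resides in Velwick — no alternative holds. However, the operative events occurred in Velwick, so the 'unless' proviso supplies this condition. Met.
  (d) The plaintiff resides in Rhofield — that alternative is enough. Satisfied.
  → Every requirement is satisfied — jurisdiction.
The Provincial Court of Fendora:
  (a) The defendant resides in Rhofield, not Fendora; the operative events occurred in Velwick, not Fendora — every alternative fails. The proviso rescues it, though: the amount in controversy is 219,000 dollars, which meets the 20,000 dollars floor. Met.
  (b) The plaintiff resides in Rhofield, which is not Fendora. Met.
  (c) The contract was executed in Fendora, which satisfies one of the alternatives. Condition met.
  (d) The claim is an employment claim, not a tort claim, so this disjunct is met. Satisfied.
  → Every requirement is satisfied — jurisdiction.
Courts with jurisdiction: the Velwick Court of Common Pleas, the Provincial Court of Fendora — 2 in total.

2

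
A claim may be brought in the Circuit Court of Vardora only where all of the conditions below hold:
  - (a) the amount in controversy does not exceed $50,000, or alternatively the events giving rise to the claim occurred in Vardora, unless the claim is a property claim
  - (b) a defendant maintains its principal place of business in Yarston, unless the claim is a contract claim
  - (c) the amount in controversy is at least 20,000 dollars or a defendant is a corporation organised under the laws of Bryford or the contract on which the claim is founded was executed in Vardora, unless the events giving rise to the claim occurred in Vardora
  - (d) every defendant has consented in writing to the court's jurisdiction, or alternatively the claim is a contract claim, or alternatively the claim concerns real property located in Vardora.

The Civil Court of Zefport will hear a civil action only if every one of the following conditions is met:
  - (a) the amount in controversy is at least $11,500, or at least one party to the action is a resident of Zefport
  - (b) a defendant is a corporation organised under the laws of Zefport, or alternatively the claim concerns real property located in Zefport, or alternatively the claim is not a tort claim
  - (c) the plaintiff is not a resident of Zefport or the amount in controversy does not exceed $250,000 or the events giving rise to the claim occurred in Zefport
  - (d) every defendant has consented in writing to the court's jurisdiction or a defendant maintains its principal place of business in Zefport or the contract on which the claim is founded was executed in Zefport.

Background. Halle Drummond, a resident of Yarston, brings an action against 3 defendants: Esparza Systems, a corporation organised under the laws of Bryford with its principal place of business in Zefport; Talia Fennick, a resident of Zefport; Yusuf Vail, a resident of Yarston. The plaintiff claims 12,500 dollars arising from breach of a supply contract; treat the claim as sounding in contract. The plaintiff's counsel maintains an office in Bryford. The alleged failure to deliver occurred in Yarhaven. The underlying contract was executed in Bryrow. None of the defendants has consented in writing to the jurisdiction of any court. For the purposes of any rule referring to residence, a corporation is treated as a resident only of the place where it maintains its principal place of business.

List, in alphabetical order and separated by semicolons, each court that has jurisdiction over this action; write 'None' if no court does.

the Circuit Court of Vardora; the Civil Court of Zefport

The Circuit Court of Vardora:
  (a) The amount in controversy is 12,500 dollars, within the $50,000 ceiling — that alternative is enough. Met.
  (b) The corporate defendant(s) have their principal place of business in Zefport, not Yarston. But the claim is a contract claim, and the 'unless' clause therefore excuses the requirement. Satisfied.
  (c) Esparza Systems is organised under the laws of Bryford, so this disjunct is met. Satisfied.
  (d) The claim is a contract claim, so one alternative holds. Condition met.
  → Jurisdiction lies.
The Civil Court of Zefport:
  (a) The amount in controversy is $12,500, which meets the 11,500 dollars floor, which satisfies one of the alternatives. Condition met.
  (b) The claim is a contract claim, not a tort claim, so one alternative holds. Satisfied.
  (c) The plaintiff resides in Yarston, which is not Zefport, so one alternative holds. Met.
  (d) Esparza Systems has its principal place of business in Zefport, so one alternative holds. Condition met.
  → All conditions met; jurisdiction exists.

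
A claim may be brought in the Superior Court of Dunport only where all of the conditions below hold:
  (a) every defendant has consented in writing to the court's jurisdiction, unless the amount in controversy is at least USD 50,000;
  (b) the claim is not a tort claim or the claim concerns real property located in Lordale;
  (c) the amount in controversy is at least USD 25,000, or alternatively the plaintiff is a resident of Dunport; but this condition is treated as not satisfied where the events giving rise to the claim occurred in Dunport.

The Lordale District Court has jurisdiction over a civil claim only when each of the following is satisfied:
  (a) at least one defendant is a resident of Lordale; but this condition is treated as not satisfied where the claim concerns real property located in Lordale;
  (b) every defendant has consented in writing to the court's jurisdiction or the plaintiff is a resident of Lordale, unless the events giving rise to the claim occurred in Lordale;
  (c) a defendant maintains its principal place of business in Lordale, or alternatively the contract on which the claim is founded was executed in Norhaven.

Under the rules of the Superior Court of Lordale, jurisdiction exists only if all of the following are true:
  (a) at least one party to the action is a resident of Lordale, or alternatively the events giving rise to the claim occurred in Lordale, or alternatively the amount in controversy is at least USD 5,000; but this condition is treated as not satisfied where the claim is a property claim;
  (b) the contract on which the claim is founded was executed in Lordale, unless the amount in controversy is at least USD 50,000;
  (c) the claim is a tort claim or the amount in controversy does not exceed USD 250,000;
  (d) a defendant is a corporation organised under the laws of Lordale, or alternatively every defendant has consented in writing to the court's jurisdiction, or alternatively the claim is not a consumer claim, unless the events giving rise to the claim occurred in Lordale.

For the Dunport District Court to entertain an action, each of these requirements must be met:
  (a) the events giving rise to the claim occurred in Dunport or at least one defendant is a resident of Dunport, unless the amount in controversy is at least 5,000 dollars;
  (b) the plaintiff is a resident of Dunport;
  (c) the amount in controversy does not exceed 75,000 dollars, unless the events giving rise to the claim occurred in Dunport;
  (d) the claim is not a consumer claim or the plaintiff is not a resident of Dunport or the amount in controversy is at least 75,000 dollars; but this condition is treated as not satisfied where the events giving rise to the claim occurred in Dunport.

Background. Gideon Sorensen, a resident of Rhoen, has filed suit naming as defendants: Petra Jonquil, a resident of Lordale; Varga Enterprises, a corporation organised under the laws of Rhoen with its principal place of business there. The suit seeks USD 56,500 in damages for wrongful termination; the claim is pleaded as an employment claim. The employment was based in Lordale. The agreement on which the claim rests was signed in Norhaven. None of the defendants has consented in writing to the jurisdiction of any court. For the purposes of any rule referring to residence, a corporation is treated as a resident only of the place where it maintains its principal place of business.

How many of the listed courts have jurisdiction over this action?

3

The Superior Court of Dunport:
  (a) No such written consent has been filed. However, the amount in controversy is 56,500 dollars, which meets the USD 50,000 floor, so the 'unless' proviso supplies this condition. Condition met.
  (b) The claim is an employment claim, not a tort claim, so one alternative holds. Condition met.
  (c) The amount in controversy is 56,500 dollars, which meets the USD 25,000 floor, which satisfies one of the alternatives. The exception is not triggered, since the operative events occurred in Lordale, not Dunport. Satisfied.
  → All conditions met; jurisdiction exists.
The Lordale District Court:
  (a) Petra Jonquil resides in Lordale. And the carve-out is inapplicable — the claim does not concern real property. Condition met.
  (b) No such written consent has been filed; the plaintiff resides in Rhoen, not Lordale — none of the alternatives is met. The proviso rescues it, though: the operative events occurred in Lordale. Condition met.
  (c) The contract was executed in Norhaven, so this disjunct is met. Satisfied.
  → The court has jurisdiction.
The Superior Court of Lordale:
  (a) Petra Jonquil resides in Lordale — that alternative is enough. The carve-out does not apply: the claim is an employment claim, not a property claim. Condition met.
  (b) The contract was executed in Norhaven, not Lordale. However, the amount in controversy is 56,500 dollars, which meets the 50,000 dollars floor, so the 'unless' proviso supplies this condition. Condition met.
  (c) The amount in controversy is USD 56,500, within the USD 250,000 ceiling, so one alternative holds. Satisfied.
  (d) The claim is an employment claim, not a consumer claim, so one alternative holds. Condition met.
  → Jurisdiction lies.
The Dunport District Court:
  (a) The operative events occurred in Lordale, not Dunport; no defendant resides in Dunport (they reside in Lordale, Rhoen) — none of the alternatives is met. The proviso rescues it, though: the amount in controversy is 56,500 dollars, which meets the 5,000 dollars floor. Met.
  (b) The plaintiff resides in Rhoen, not Dunport. Not met.
  (c) The amount in controversy is $56,500, within the USD 75,000 ceiling. Condition met.
  (d) The claim is an employment claim, not a consumer claim — that alternative is enough. The carve-out does not apply: the operative events occurred in Lordale, not Dunport. Met.
  → The court lacks jurisdiction.
Courts with jurisdiction: the Superior Court of Dunport, the Lordale District Court, the Superior Court of Lordale — 3 in total.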